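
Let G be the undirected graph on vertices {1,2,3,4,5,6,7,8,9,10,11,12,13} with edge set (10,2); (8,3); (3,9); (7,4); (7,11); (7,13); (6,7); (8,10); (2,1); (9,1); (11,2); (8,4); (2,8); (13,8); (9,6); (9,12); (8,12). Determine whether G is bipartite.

The cycle 8-10-2-8 has length 3, which is odd, so the graph is not bipartite.

No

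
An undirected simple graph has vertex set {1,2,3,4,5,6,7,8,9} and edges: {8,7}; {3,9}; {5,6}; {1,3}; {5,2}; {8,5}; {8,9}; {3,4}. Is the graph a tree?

The graph has 9 vertices and 8 edges.
It is connected with exactly 8 edges, hence acyclic — it is a tree.

Yes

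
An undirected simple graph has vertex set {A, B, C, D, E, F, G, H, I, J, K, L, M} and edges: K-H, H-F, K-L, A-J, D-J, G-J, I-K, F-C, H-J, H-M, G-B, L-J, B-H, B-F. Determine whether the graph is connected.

No

Component: {E}
Component: {A, B, C, D, F, G, H, I, J, K, L, M}
There are 2 separate components, so the graph is not connected.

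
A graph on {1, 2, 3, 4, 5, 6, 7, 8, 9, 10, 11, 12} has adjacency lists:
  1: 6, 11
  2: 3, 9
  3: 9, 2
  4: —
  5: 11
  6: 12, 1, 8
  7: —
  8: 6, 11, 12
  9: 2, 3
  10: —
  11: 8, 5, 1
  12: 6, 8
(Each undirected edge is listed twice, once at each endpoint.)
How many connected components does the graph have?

Component: {4}
Component: {7}
Component: {10}
Component: {2, 3, 9}
Component: {1, 5, 6, 8, 11, 12}

5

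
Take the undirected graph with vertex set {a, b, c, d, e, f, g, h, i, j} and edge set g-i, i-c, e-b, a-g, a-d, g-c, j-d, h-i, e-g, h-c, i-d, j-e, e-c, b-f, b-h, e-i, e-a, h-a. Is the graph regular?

Degrees: a:4, b:3, c:4, d:3, e:6, f:1, g:4, h:4, i:5, j:2
Degrees are not all equal (e.g. deg(f)=1 but deg(e)=6); not regular.

No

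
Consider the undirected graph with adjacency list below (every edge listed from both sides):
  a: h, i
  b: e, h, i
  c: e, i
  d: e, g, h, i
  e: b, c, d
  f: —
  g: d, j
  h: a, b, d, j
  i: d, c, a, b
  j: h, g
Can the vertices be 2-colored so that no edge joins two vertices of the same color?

Yes

Color {e, f, g, h, i} black and {a, b, c, d, j} white. No edge joins two same-colored vertices, so the graph is bipartite.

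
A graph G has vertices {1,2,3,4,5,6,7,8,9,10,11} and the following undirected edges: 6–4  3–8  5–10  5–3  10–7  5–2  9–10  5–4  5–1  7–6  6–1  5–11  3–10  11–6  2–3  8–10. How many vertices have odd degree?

Degrees: 1:2, 2:2, 3:4, 4:2, 5:6, 6:4, 7:2, 8:2, 9:1, 10:5, 11:2
Odd-degree vertices: 9, 10.

2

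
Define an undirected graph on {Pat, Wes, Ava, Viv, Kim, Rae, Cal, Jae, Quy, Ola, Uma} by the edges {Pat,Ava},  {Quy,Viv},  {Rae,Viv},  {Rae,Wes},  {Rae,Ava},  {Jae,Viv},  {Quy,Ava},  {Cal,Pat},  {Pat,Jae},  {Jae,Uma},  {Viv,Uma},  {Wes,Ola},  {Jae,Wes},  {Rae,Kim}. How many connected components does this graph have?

Component: {Pat, Wes, Ava, Viv, Kim, Rae, Cal, Jae, Quy, Ola, Uma}

1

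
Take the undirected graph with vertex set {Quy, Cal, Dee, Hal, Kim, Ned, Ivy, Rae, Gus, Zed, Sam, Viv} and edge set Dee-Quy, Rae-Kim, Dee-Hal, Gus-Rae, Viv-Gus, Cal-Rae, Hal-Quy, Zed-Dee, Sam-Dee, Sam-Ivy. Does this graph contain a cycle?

|V| = 12, |E| = 10, number of components = 3.
One cycle is Quy-Dee-Hal-Quy.

Yes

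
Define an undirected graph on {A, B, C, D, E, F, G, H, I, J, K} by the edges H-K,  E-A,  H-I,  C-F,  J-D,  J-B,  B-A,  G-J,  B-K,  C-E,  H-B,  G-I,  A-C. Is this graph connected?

A breadth-first search from A visits A, C, B, E, F, J, H, K, G, D, I — all 11 vertices — so the graph is connected.

Yes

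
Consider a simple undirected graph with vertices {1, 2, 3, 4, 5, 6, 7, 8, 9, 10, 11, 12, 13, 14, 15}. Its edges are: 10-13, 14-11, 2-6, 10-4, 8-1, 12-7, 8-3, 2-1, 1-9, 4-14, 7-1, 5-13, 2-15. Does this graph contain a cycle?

No

The graph has 15 vertices, 13 edges, and 2 connected components.
Since 13 = 15 - 2, the graph is a forest and contains no cycle.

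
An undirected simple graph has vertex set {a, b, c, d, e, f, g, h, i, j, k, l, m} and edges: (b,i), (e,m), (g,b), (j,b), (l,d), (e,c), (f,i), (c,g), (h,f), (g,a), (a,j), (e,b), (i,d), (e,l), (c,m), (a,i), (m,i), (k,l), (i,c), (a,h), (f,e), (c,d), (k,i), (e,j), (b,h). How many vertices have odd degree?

Degrees: a:4, b:5, c:5, d:3, e:6, f:3, g:3, h:3, i:7, j:3, k:2, l:3, m:3
Odd-degree vertices: b, c, d, f, g, h, i, j, l, m.

10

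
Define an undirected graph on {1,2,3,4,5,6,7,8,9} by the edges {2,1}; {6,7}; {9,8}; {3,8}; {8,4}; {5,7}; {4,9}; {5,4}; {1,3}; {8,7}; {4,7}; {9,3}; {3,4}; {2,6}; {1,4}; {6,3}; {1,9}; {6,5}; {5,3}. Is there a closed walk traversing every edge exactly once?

Yes

Degrees: 1:4, 2:2, 3:6, 4:6, 5:4, 6:4, 7:4, 8:4, 9:4
All degrees are even and the non-isolated vertices are connected — an Eulerian circuit exists.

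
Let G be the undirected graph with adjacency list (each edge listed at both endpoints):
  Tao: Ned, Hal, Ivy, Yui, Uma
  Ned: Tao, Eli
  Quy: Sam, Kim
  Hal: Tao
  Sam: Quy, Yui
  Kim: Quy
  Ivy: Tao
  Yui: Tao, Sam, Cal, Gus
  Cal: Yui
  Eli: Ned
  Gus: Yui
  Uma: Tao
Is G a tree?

Yes

|V| = 12, |E| = 11.
Connected and |E| = |V| - 1, which characterizes a tree.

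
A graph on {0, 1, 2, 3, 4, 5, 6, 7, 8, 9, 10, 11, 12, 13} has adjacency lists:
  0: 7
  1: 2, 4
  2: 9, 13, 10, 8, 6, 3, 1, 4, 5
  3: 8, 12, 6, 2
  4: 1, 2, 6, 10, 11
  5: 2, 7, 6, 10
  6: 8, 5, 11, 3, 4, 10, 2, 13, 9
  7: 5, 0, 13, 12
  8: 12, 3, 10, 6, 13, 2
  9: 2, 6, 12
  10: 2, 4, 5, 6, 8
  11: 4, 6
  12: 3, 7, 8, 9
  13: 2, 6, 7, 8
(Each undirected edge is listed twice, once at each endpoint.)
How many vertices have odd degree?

6

Degrees: 0:1, 1:2, 2:9, 3:4, 4:5, 5:4, 6:9, 7:4, 8:6, 9:3, 10:5, 11:2, 12:4, 13:4
Odd-degree vertices: 0, 2, 4, 6, 9, 10.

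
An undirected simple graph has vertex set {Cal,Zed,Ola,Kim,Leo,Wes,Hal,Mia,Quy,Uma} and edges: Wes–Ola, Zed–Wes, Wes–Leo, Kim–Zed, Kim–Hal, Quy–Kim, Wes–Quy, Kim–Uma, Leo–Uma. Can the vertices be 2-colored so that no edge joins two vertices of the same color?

No

Leo-Wes-Zed-Kim-Uma-Leo is an odd cycle (length 5), and a bipartite graph can contain only even cycles.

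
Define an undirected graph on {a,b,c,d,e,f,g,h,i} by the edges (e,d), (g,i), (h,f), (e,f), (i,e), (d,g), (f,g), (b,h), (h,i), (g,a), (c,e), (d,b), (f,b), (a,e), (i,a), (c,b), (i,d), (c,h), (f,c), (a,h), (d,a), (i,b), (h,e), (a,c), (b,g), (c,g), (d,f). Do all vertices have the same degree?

Yes

Degrees: a:6, b:6, c:6, d:6, e:6, f:6, g:6, h:6, i:6
Every vertex has degree 6, so the graph is 6-regular.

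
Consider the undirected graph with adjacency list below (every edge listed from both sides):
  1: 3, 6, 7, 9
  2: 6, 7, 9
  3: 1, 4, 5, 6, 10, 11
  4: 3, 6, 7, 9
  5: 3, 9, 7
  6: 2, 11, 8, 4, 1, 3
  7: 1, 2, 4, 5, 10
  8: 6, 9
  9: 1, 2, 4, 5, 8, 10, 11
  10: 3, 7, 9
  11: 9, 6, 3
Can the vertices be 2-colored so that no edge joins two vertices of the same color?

The cycle 3-6-11-3 has length 3, which is odd, so the graph is not bipartite.

No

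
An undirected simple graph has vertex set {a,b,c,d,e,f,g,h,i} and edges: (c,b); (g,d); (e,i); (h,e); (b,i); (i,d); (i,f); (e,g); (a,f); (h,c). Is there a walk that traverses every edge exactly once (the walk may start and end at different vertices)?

Degrees: a:1, b:2, c:2, d:2, e:3, f:2, g:2, h:2, i:4
Odd-degree vertices: a, e (2 total).
With 2 odd-degree vertices and all edges in one connected piece, an Eulerian trail exists (from a to e).

Yes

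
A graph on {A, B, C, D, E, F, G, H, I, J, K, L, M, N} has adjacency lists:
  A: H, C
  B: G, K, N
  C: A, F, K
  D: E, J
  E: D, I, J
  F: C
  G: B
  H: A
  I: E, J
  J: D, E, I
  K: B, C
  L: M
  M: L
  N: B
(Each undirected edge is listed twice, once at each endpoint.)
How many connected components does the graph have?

Component: {L, M}
Component: {D, E, I, J}
Component: {A, B, C, F, G, H, K, N}

3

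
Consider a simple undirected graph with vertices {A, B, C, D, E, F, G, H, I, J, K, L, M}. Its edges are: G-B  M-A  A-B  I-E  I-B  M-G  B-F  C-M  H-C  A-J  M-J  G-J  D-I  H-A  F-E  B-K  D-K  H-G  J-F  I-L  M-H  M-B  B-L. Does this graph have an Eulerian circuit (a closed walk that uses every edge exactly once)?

Degrees: A:4, B:7, C:2, D:2, E:2, F:3, G:4, H:4, I:4, J:4, K:2, L:2, M:6
B, F have odd degree; an Eulerian circuit needs every degree to be even, so none exists.

No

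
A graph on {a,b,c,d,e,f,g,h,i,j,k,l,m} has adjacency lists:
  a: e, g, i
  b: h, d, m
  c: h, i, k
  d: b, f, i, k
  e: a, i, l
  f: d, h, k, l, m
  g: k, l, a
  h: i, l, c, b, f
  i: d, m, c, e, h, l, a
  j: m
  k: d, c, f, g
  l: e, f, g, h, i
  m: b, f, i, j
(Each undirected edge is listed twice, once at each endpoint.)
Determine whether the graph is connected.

Yes

A breadth-first search from a visits a, i, g, e, h, l, c, d, m, k, b, f, j — all 13 vertices — so the graph is connected.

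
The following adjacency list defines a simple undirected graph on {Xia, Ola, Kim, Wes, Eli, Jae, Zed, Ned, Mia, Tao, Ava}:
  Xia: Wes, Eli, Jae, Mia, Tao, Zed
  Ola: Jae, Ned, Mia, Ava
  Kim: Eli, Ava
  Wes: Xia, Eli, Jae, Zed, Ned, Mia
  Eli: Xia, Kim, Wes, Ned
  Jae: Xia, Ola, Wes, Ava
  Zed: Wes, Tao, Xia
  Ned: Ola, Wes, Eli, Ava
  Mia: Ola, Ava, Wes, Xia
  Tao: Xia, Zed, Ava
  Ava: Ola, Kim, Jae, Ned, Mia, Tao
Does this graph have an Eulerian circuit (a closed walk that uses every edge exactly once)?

No

Degrees: Xia:6, Ola:4, Kim:2, Wes:6, Eli:4, Jae:4, Zed:3, Ned:4, Mia:4, Tao:3, Ava:6
Vertices with odd degree: Zed, Tao. An Eulerian circuit requires all degrees even.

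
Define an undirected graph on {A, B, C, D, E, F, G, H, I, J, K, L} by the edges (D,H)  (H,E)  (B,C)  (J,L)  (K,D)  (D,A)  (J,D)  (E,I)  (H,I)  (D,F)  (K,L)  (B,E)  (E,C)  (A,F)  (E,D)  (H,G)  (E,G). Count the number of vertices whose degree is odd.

0

Degrees: A:2, B:2, C:2, D:6, E:6, F:2, G:2, H:4, I:2, J:2, K:2, L:2
Odd-degree vertices: none.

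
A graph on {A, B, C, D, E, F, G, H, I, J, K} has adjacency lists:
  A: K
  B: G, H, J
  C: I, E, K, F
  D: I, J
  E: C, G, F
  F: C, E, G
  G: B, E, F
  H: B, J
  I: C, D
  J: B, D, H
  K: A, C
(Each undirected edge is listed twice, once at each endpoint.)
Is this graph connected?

Yes

A breadth-first search from A visits A, K, C, I, F, E, D, G, J, B, H — all 11 vertices — so the graph is connected.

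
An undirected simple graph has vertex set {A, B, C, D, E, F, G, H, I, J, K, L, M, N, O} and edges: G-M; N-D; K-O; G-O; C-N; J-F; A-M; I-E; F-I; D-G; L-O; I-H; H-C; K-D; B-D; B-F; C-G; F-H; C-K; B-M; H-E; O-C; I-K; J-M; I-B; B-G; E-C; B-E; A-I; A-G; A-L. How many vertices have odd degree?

0

Degrees: A:4, B:6, C:6, D:4, E:4, F:4, G:6, H:4, I:6, J:2, K:4, L:2, M:4, N:2, O:4
Odd-degree vertices: none.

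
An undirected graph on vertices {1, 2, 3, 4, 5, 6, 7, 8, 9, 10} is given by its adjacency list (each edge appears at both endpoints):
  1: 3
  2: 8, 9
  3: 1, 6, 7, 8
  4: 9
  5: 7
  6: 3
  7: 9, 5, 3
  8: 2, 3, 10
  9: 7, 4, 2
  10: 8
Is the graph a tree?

The graph has 10 vertices and 10 edges.
A tree on 10 vertices has exactly 9 edges; this graph has 10, so it contains a cycle and is not a tree.

No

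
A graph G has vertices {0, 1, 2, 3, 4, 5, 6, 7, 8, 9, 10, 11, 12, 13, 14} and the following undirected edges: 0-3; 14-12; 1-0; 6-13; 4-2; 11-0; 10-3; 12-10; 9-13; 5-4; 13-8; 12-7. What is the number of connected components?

Component: {2, 4, 5}
Component: {6, 8, 9, 13}
Component: {0, 1, 3, 7, 10, 11, 12, 14}

3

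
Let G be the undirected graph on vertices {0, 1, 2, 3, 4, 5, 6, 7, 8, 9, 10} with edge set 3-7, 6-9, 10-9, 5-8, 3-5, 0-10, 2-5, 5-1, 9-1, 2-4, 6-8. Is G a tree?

|V| = 11, |E| = 11.
Connected but with 11 > 10 edges, so it has a cycle and is not a tree.

No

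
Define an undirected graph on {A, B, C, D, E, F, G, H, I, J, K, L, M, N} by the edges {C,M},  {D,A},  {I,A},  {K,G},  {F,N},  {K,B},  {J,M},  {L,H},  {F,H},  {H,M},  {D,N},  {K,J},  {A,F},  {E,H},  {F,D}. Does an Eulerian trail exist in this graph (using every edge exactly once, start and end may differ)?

Degrees: A:3, B:1, C:1, D:3, E:1, F:4, G:1, H:4, I:1, J:2, K:3, L:1, M:3, N:2
Odd-degree vertices: A, B, C, D, E, G, I, K, L, M (10 total).
With 10 odd-degree vertices (more than two), no single trail can use every edge.

No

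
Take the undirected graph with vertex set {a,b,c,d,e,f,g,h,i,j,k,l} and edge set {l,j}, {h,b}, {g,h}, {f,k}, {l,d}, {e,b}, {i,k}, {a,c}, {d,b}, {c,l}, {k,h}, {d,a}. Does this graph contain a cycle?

|V| = 12, |E| = 12, number of components = 1.
Since 12 > 12 - 1, a cycle must exist; for instance a-c-l-d-a.

Yes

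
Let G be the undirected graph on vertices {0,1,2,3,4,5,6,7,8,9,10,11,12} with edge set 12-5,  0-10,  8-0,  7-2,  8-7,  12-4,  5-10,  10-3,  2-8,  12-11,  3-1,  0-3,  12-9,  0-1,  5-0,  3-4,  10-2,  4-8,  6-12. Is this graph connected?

A breadth-first search from 0 visits 0, 8, 3, 10, 5, 1, 7, 4, 2, 12, 6, 11, 9 — all 13 vertices — so the graph is connected.

Yes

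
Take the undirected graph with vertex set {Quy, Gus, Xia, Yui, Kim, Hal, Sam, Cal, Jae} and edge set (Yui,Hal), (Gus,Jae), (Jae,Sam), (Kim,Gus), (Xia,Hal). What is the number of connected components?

Component: {Quy}
Component: {Cal}
Component: {Xia, Yui, Hal}
Component: {Gus, Kim, Sam, Jae}

4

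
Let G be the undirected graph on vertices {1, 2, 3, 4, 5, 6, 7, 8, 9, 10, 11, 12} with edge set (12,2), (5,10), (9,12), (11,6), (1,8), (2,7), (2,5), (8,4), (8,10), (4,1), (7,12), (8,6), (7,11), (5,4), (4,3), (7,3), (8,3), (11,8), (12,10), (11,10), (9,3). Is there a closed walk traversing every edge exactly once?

No

Degrees: 1:2, 2:3, 3:4, 4:4, 5:3, 6:2, 7:4, 8:6, 9:2, 10:4, 11:4, 12:4
Vertices with odd degree: 2, 5. An Eulerian circuit requires all degrees even.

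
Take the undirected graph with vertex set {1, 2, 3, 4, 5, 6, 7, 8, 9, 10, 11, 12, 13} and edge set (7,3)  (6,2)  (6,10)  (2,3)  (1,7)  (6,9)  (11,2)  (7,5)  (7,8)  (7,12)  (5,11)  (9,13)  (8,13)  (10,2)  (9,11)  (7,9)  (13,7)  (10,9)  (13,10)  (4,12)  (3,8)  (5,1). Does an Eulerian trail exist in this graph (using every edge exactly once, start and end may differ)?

No

Degrees: 1:2, 2:4, 3:3, 4:1, 5:3, 6:3, 7:7, 8:3, 9:5, 10:4, 11:3, 12:2, 13:4
Odd-degree vertices: 3, 4, 5, 6, 7, 8, 9, 11 (8 total).
An Eulerian trail requires 0 or 2 odd-degree vertices; here there are 8.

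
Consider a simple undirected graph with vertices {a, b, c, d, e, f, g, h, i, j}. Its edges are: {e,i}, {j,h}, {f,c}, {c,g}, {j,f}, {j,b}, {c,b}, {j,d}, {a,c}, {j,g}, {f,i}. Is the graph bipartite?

Yes

Color {c, i, j} black and {a, b, d, e, f, g, h} white. No edge joins two same-colored vertices, so the graph is bipartite.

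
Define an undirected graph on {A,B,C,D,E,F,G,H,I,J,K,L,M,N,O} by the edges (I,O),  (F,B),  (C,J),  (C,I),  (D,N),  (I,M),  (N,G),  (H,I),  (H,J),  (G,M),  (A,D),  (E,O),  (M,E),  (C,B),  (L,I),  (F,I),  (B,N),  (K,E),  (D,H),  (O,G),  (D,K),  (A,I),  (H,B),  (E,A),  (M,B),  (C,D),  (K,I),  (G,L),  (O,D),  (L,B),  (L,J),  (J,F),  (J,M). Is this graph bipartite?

A valid 2-coloring puts {B, D, E, G, I, J} on one side and {A, C, F, H, K, L, M, N, O} on the other; every edge crosses between the two sides.

Yes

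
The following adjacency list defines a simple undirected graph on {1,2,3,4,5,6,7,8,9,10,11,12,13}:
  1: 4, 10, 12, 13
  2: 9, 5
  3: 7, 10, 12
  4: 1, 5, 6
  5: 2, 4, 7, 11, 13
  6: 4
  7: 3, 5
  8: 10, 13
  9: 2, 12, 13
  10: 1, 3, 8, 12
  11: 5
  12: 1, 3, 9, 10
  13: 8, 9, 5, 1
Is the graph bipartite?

No

The cycle 3-10-12-3 has length 3, which is odd, so the graph is not bipartite.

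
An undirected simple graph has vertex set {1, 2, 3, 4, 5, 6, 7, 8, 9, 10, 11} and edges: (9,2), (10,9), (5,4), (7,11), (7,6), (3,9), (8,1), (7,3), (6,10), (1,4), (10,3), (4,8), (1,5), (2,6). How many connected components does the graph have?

2

Component: {1, 4, 5, 8}
Component: {2, 3, 6, 7, 9, 10, 11}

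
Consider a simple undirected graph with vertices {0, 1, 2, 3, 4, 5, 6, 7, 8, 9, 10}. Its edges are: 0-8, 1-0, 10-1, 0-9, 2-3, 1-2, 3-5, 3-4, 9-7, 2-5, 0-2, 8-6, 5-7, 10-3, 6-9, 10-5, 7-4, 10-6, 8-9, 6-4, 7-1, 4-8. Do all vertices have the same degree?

Degrees: 0:4, 1:4, 2:4, 3:4, 4:4, 5:4, 6:4, 7:4, 8:4, 9:4, 10:4
All degrees equal 4; the graph is regular.

Yes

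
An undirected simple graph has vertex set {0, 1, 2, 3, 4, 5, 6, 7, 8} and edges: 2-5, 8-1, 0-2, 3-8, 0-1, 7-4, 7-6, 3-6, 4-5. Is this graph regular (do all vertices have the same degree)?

Degrees: 0:2, 1:2, 2:2, 3:2, 4:2, 5:2, 6:2, 7:2, 8:2
Every vertex has degree 2, so the graph is 2-regular.

Yes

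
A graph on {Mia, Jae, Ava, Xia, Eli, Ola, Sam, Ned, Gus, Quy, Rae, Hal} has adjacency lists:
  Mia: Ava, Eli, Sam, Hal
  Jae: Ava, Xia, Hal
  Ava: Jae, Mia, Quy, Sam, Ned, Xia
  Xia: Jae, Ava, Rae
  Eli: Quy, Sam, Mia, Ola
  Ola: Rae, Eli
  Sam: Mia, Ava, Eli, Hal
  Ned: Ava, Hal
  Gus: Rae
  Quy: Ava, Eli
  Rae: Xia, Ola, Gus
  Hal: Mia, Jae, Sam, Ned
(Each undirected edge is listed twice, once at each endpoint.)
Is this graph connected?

Yes

A breadth-first search from Mia visits Mia, Ava, Sam, Hal, Eli, Quy, Xia, Ned, Jae, Ola, Rae, Gus — all 12 vertices — so the graph is connected.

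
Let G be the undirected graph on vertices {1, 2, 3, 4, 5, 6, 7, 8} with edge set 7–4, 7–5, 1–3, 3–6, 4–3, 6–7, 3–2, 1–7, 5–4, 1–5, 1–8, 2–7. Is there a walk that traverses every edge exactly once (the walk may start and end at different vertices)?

Degrees: 1:4, 2:2, 3:4, 4:3, 5:3, 6:2, 7:5, 8:1
Odd-degree vertices: 4, 5, 7, 8 (4 total).
With 4 odd-degree vertices (more than two), no single trail can use every edge.

No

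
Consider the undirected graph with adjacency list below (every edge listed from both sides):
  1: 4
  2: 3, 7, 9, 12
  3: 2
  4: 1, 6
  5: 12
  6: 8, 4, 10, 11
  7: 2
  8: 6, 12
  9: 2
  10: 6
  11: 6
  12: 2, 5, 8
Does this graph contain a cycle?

No

|V| = 12, |E| = 11, number of components = 1.
A forest on 12 vertices with 1 component has exactly 11 edges, which matches — so no cycle.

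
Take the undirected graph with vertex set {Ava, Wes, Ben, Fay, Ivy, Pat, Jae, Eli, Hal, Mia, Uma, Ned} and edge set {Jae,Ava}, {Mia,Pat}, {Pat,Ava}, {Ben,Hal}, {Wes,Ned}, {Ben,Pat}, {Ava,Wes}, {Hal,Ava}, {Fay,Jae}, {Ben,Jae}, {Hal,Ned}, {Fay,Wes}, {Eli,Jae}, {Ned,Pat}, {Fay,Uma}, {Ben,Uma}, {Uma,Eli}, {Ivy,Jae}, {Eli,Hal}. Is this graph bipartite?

Yes

Partition the vertices as {Wes, Pat, Jae, Hal, Uma} vs {Ava, Ben, Fay, Ivy, Eli, Mia, Ned}. Each listed edge has one endpoint in each part, so the graph is bipartite.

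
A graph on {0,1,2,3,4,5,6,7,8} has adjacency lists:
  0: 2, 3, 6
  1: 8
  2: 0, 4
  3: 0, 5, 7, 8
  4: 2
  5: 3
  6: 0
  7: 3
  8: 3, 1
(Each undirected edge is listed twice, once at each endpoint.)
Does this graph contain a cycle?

|V| = 9, |E| = 8, number of components = 1.
Since 8 = 9 - 1, the graph is a forest and contains no cycle.

No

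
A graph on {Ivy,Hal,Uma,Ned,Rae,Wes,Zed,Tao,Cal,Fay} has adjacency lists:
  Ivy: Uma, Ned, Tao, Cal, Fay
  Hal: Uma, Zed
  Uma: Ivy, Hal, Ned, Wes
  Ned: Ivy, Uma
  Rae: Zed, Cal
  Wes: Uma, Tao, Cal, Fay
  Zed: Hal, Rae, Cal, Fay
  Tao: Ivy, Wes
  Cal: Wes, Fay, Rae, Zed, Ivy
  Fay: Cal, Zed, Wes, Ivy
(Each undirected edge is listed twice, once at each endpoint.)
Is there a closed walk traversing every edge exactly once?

No

Degrees: Ivy:5, Hal:2, Uma:4, Ned:2, Rae:2, Wes:4, Zed:4, Tao:2, Cal:5, Fay:4
Ivy, Cal have odd degree; an Eulerian circuit needs every degree to be even, so none exists.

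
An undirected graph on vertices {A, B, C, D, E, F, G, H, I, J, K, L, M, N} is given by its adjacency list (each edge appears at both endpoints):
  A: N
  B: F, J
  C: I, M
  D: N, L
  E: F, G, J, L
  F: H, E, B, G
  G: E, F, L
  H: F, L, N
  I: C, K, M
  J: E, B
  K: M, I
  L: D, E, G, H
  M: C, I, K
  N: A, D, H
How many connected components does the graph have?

Component: {C, I, K, M}
Component: {A, B, D, E, F, G, H, J, L, N}

2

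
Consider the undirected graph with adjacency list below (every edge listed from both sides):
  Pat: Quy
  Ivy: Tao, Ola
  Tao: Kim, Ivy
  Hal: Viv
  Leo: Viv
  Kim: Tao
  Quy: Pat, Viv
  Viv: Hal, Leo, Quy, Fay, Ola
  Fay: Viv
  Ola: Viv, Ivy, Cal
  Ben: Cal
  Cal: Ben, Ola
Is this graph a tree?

Yes

|V| = 12, |E| = 11.
It is connected with exactly 11 edges, hence acyclic — it is a tree.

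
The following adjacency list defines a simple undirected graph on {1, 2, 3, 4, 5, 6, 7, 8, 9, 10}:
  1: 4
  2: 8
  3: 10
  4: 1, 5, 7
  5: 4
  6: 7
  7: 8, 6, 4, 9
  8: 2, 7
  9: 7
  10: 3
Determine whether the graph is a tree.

|V| = 10, |E| = 8.
It splits into 2 components, so it cannot be a tree.

No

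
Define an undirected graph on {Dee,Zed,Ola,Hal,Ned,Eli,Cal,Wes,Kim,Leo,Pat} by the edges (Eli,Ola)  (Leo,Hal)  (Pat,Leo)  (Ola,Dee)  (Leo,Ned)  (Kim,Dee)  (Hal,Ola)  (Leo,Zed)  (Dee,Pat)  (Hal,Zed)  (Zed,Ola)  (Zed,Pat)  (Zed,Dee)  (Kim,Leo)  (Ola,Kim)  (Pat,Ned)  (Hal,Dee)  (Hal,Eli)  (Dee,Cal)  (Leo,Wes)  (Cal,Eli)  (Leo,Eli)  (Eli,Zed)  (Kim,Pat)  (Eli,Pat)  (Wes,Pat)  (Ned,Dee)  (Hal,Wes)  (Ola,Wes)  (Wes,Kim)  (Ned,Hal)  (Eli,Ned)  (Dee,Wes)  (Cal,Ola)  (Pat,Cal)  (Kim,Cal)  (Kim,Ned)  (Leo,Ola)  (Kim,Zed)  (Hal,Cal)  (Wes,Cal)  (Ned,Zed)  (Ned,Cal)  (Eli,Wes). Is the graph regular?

Degrees: Dee:8, Zed:8, Ola:8, Hal:8, Ned:8, Eli:8, Cal:8, Wes:8, Kim:8, Leo:8, Pat:8
Every vertex has degree 8, so the graph is 8-regular.

Yes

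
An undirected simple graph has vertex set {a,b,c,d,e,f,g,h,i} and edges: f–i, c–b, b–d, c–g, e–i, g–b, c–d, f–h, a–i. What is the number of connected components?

Component: {b, c, d, g}
Component: {a, e, f, h, i}

2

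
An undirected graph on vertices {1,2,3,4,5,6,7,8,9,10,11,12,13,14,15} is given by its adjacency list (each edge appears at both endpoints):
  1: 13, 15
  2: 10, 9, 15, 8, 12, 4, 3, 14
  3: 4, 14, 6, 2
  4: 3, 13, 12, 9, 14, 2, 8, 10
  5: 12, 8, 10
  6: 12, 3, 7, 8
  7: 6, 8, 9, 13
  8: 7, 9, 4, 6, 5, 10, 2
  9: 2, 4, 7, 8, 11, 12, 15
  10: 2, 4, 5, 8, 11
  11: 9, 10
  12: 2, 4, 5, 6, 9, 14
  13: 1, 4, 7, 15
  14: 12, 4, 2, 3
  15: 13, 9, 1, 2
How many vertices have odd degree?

4

Degrees: 1:2, 2:8, 3:4, 4:8, 5:3, 6:4, 7:4, 8:7, 9:7, 10:5, 11:2, 12:6, 13:4, 14:4, 15:4
Odd-degree vertices: 5, 8, 9, 10.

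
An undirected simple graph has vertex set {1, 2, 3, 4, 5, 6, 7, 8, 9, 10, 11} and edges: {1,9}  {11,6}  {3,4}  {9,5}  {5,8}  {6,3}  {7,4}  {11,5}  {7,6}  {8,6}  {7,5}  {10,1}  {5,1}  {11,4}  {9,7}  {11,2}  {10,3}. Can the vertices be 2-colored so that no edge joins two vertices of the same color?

The cycle 7-9-5-7 has length 3, which is odd, so the graph is not bipartite.

No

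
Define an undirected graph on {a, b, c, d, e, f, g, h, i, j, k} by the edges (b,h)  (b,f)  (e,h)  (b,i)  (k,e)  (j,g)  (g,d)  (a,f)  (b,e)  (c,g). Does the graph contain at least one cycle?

Yes

|V| = 11, |E| = 10, number of components = 2.
One cycle is b-e-h-b.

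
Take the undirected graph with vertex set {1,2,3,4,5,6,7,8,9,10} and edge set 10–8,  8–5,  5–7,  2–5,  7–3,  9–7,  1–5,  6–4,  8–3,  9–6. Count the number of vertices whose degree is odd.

Degrees: 1:1, 2:1, 3:2, 4:1, 5:4, 6:2, 7:3, 8:3, 9:2, 10:1
Odd-degree vertices: 1, 2, 4, 7, 8, 10.

6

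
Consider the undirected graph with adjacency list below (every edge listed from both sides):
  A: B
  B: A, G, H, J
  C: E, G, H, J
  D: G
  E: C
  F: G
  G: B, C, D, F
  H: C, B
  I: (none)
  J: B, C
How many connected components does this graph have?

2

Component: {I}
Component: {A, B, C, D, E, F, G, H, J}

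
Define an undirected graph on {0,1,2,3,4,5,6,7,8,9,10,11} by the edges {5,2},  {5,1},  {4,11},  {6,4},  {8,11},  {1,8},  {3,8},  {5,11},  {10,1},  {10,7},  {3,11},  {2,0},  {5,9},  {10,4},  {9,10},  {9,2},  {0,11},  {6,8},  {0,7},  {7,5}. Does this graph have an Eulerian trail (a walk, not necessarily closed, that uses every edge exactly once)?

Degrees: 0:3, 1:3, 2:3, 3:2, 4:3, 5:5, 6:2, 7:3, 8:4, 9:3, 10:4, 11:5
Odd-degree vertices: 0, 1, 2, 4, 5, 7, 9, 11 (8 total).
With 8 odd-degree vertices (more than two), no single trail can use every edge.

No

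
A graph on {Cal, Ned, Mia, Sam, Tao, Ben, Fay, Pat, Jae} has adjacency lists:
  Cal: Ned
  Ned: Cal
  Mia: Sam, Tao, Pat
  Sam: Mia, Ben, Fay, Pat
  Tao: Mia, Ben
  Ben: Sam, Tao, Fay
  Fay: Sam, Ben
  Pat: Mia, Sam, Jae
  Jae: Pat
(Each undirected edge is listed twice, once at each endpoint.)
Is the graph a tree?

|V| = 9, |E| = 10.
It splits into 2 components, so it cannot be a tree.

No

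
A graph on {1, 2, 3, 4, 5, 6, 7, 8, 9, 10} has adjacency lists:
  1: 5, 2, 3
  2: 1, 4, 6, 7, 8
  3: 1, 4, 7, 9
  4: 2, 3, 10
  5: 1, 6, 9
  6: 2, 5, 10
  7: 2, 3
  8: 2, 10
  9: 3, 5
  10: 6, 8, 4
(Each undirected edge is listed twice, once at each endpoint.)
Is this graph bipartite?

A valid 2-coloring puts {2, 3, 5, 10} on one side and {1, 4, 6, 7, 8, 9} on the other; every edge crosses between the two sides.

Yes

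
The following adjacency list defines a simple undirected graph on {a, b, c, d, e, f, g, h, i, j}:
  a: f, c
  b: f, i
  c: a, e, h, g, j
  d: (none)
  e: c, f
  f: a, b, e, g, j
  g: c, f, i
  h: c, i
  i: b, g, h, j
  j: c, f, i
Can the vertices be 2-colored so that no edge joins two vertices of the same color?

Yes

Partition the vertices as {c, d, f, i} vs {a, b, e, g, h, j}. Each listed edge has one endpoint in each part, so the graph is bipartite.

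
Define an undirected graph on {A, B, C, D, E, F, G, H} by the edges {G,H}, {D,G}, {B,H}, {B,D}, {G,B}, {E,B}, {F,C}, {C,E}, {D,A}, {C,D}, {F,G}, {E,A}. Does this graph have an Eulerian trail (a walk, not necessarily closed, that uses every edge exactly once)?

Degrees: A:2, B:4, C:3, D:4, E:3, F:2, G:4, H:2
Odd-degree vertices: C, E (2 total).
The non-isolated vertices are connected and exactly 2 have odd degree, so an Eulerian trail exists (from C to E).

Yes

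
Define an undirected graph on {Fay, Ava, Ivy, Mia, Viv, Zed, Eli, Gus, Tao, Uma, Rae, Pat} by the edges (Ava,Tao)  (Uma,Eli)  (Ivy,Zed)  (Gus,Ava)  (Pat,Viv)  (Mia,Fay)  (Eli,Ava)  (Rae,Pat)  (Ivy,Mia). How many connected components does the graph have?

3

Component: {Viv, Rae, Pat}
Component: {Fay, Ivy, Mia, Zed}
Component: {Ava, Eli, Gus, Tao, Uma}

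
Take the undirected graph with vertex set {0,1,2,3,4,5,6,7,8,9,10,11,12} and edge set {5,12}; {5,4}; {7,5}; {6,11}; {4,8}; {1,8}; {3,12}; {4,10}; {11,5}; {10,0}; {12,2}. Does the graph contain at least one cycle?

The graph has 13 vertices, 11 edges, and 2 connected components.
A forest on 13 vertices with 2 components has exactly 11 edges, which matches — so no cycle.

No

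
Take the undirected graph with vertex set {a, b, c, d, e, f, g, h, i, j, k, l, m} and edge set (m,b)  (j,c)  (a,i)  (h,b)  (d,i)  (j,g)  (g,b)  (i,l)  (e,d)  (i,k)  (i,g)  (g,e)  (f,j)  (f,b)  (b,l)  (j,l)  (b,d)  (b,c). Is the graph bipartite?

Yes

Color {b, e, i, j} black and {a, c, d, f, g, h, k, l, m} white. No edge joins two same-colored vertices, so the graph is bipartite.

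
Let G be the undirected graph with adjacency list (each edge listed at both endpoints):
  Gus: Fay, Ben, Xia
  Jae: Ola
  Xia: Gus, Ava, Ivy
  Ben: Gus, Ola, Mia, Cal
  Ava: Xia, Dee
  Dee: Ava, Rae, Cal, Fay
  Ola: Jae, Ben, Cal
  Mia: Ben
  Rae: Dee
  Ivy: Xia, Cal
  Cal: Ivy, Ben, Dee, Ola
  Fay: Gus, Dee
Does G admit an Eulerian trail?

Degrees: Gus:3, Jae:1, Xia:3, Ben:4, Ava:2, Dee:4, Ola:3, Mia:1, Rae:1, Ivy:2, Cal:4, Fay:2
Odd-degree vertices: Gus, Jae, Xia, Ola, Mia, Rae (6 total).
With 6 odd-degree vertices (more than two), no single trail can use every edge.

No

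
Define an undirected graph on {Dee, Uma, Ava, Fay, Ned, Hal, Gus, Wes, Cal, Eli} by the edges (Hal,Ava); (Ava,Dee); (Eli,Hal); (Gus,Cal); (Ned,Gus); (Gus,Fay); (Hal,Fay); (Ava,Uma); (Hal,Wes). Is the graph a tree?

|V| = 10, |E| = 9.
Connected and |E| = |V| - 1, which characterizes a tree.

Yes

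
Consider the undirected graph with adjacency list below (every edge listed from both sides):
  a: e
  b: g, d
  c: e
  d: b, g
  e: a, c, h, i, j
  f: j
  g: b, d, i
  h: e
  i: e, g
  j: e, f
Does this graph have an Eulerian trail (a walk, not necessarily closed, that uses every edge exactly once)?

No

Degrees: a:1, b:2, c:1, d:2, e:5, f:1, g:3, h:1, i:2, j:2
Odd-degree vertices: a, c, e, f, g, h (6 total).
An Eulerian trail requires 0 or 2 odd-degree vertices; here there are 6.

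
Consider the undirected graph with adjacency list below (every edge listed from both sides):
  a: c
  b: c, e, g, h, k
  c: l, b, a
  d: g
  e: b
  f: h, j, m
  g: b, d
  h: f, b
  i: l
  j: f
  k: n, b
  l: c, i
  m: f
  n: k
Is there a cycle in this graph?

|V| = 14, |E| = 13, number of components = 1.
Since 13 = 14 - 1, the graph is a forest and contains no cycle.

No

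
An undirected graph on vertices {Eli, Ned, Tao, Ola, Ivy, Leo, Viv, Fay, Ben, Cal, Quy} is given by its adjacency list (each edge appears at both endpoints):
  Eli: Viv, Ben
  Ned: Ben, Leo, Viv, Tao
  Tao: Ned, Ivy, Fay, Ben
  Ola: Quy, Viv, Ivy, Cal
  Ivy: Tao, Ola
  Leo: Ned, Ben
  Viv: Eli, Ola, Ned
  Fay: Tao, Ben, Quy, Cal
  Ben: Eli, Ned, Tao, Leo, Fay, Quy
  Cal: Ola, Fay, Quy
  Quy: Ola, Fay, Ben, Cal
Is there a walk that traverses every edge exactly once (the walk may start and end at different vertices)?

Yes

Degrees: Eli:2, Ned:4, Tao:4, Ola:4, Ivy:2, Leo:2, Viv:3, Fay:4, Ben:6, Cal:3, Quy:4
Odd-degree vertices: Viv, Cal (2 total).
With 2 odd-degree vertices and all edges in one connected piece, an Eulerian trail exists (from Viv to Cal).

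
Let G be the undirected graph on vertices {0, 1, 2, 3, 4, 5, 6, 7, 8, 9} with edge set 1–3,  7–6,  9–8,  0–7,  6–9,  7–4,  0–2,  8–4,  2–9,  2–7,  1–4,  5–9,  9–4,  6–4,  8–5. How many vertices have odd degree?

6

Degrees: 0:2, 1:2, 2:3, 3:1, 4:5, 5:2, 6:3, 7:4, 8:3, 9:5
Odd-degree vertices: 2, 3, 4, 6, 8, 9.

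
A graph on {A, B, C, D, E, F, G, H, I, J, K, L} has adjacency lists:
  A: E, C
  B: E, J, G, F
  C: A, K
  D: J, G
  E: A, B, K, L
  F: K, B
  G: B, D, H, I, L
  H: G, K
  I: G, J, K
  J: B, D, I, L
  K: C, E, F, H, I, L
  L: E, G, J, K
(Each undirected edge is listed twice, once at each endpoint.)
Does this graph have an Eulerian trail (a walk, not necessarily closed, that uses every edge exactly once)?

Yes

Degrees: A:2, B:4, C:2, D:2, E:4, F:2, G:5, H:2, I:3, J:4, K:6, L:4
Odd-degree vertices: G, I (2 total).
The non-isolated vertices are connected and exactly 2 have odd degree, so an Eulerian trail exists (from G to I).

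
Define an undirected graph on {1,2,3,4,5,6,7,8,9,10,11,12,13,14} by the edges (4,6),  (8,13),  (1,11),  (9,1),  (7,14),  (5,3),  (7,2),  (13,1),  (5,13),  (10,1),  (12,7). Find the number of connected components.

Component: {4, 6}
Component: {2, 7, 12, 14}
Component: {1, 3, 5, 8, 9, 10, 11, 13}

3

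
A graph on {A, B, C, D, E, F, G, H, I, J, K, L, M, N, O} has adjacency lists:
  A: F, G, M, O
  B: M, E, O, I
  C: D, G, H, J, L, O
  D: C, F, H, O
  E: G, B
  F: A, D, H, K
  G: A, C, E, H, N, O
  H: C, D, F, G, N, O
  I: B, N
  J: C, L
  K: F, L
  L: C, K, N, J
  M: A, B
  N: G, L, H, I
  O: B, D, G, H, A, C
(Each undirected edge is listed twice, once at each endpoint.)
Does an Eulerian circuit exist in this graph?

Degrees: A:4, B:4, C:6, D:4, E:2, F:4, G:6, H:6, I:2, J:2, K:2, L:4, M:2, N:4, O:6
Every vertex has even degree and the edges form a single connected piece, so an Eulerian circuit exists.

Yes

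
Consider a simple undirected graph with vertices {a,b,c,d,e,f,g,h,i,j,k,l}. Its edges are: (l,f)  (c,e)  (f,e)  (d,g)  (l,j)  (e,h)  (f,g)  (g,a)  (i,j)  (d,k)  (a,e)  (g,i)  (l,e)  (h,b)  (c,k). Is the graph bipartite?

No

e-f-l-e is an odd cycle (length 3), and a bipartite graph can contain only even cycles.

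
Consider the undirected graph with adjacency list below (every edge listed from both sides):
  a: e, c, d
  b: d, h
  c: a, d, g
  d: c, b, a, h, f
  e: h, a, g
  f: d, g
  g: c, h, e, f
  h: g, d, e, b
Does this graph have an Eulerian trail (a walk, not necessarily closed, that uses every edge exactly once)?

No

Degrees: a:3, b:2, c:3, d:5, e:3, f:2, g:4, h:4
Odd-degree vertices: a, c, d, e (4 total).
An Eulerian trail requires 0 or 2 odd-degree vertices; here there are 4.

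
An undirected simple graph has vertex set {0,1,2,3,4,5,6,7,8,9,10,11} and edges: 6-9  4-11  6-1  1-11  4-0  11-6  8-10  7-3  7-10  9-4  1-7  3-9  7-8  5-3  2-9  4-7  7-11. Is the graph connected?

Yes

Starting from 0 and exploring outward reaches every vertex (0, 4, 7, 9, 11, 8, 10, 1, 3, 2, 6, 5); the graph is connected.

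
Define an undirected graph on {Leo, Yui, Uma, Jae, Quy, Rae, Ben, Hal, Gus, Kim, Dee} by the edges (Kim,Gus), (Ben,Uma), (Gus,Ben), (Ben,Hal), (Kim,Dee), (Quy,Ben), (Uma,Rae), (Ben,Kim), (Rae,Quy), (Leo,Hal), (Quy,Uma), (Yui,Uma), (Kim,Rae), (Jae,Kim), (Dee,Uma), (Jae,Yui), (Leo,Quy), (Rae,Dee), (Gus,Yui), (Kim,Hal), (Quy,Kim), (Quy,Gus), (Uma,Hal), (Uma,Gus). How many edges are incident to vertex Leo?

2

Neighbors of Leo: Quy, Hal.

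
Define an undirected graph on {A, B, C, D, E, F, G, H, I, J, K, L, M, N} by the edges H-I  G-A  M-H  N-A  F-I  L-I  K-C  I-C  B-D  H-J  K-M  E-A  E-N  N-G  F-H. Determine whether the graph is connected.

Component: {B, D}
Component: {A, E, G, N}
Component: {C, F, H, I, J, K, L, M}
There are 3 separate components, so the graph is not connected.

No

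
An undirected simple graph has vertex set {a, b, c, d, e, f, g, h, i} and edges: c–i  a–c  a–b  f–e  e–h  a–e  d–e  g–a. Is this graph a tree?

Yes

The graph has 9 vertices and 8 edges.
Connected and |E| = |V| - 1, which characterizes a tree.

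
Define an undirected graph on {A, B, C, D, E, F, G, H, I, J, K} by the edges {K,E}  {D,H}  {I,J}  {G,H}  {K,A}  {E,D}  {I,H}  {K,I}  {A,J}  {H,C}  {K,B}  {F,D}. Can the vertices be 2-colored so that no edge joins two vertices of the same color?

The cycle I-H-D-E-K-I has length 5, which is odd, so the graph is not bipartite.

No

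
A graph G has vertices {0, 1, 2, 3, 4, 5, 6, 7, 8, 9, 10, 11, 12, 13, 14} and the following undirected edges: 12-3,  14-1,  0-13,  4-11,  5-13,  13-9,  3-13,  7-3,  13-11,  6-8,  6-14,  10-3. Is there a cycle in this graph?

No

|V| = 15, |E| = 12, number of components = 3.
Since 12 = 15 - 3, the graph is a forest and contains no cycle.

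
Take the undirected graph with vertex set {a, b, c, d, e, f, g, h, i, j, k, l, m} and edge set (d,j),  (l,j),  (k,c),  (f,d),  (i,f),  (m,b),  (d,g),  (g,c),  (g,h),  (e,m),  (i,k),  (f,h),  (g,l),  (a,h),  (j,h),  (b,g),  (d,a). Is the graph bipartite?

Color {b, c, d, e, h, i, l} black and {a, f, g, j, k, m} white. No edge joins two same-colored vertices, so the graph is bipartite.

Yes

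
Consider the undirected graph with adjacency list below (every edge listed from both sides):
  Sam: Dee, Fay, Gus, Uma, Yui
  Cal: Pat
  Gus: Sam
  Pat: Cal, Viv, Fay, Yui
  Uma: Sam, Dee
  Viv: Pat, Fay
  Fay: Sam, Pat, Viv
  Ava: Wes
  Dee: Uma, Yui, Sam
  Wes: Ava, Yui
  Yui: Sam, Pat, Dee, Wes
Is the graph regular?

No

Degrees: Sam:5, Cal:1, Gus:1, Pat:4, Uma:2, Viv:2, Fay:3, Ava:1, Dee:3, Wes:2, Yui:4
Degrees are not all equal (e.g. deg(Cal)=1 but deg(Sam)=5); not regular.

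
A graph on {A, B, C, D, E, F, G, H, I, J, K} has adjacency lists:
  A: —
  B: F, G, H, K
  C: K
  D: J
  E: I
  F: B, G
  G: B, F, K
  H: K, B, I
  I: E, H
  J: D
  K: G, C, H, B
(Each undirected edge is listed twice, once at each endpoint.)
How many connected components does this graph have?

Component: {A}
Component: {D, J}
Component: {B, C, E, F, G, H, I, K}

3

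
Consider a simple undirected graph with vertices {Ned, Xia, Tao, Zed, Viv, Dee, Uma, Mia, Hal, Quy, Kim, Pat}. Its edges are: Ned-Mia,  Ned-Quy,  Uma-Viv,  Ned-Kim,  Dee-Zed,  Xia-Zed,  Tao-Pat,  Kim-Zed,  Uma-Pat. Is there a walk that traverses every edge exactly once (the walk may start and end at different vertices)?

Degrees: Ned:3, Xia:1, Tao:1, Zed:3, Viv:1, Dee:1, Uma:2, Mia:1, Hal:0, Quy:1, Kim:2, Pat:2
Odd-degree vertices: Ned, Xia, Tao, Zed, Viv, Dee, Mia, Quy (8 total).
With 8 odd-degree vertices (more than two), no single trail can use every edge.

No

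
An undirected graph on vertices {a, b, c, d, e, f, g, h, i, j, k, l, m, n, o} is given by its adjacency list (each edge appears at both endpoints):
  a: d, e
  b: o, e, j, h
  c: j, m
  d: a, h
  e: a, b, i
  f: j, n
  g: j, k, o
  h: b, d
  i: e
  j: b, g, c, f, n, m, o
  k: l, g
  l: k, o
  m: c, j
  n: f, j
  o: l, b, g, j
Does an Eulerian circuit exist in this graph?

No

Degrees: a:2, b:4, c:2, d:2, e:3, f:2, g:3, h:2, i:1, j:7, k:2, l:2, m:2, n:2, o:4
e, g, i, j have odd degree; an Eulerian circuit needs every degree to be even, so none exists.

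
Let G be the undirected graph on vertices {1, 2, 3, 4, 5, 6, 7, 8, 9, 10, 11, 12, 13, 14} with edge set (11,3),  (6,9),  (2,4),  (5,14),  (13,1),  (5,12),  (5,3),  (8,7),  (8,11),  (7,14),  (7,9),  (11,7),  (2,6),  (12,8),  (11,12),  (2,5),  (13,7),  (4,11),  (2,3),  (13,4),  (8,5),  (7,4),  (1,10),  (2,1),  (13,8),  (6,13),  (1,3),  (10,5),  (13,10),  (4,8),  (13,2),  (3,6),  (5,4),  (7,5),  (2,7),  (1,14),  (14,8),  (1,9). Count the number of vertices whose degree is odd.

Degrees: 1:6, 2:7, 3:5, 4:6, 5:8, 6:4, 7:8, 8:7, 9:3, 10:3, 11:5, 12:3, 13:7, 14:4
Odd-degree vertices: 2, 3, 8, 9, 10, 11, 12, 13.

8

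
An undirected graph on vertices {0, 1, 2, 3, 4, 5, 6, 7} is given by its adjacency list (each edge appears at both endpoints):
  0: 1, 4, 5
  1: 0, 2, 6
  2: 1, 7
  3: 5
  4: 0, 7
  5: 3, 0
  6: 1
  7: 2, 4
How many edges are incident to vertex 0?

Neighbors of 0: 1, 4, 5.

3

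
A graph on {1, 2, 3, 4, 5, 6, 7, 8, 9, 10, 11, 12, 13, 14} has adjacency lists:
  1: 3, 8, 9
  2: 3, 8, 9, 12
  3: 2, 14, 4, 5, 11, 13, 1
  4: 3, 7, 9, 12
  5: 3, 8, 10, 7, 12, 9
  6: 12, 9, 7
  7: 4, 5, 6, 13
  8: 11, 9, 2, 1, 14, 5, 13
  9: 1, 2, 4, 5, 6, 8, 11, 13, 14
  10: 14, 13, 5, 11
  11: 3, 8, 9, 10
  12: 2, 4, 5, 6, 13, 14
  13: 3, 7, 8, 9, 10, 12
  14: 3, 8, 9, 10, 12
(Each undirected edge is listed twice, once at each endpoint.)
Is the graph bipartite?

8-9-14-8 is an odd cycle (length 3), and a bipartite graph can contain only even cycles.

No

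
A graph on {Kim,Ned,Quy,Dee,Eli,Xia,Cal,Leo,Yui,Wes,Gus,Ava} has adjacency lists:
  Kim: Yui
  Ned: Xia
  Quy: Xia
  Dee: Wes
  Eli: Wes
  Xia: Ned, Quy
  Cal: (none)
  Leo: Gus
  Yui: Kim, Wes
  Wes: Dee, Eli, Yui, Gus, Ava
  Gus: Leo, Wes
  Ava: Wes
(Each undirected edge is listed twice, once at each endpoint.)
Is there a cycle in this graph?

The graph has 12 vertices, 9 edges, and 3 connected components.
A forest on 12 vertices with 3 components has exactly 9 edges, which matches — so no cycle.

No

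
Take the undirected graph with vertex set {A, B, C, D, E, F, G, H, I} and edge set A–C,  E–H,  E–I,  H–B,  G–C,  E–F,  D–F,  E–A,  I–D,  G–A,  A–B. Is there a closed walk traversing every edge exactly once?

Degrees: A:4, B:2, C:2, D:2, E:4, F:2, G:2, H:2, I:2
Every vertex has even degree and the edges form a single connected piece, so an Eulerian circuit exists.

Yes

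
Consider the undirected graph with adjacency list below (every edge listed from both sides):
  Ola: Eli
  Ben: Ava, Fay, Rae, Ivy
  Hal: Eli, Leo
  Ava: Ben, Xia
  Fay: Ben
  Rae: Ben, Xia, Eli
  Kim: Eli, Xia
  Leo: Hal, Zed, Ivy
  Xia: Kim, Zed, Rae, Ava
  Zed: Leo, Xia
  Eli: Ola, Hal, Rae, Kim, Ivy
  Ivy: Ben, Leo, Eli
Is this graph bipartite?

Yes

Color {Ben, Leo, Xia, Eli} black and {Ola, Hal, Ava, Fay, Rae, Kim, Zed, Ivy} white. No edge joins two same-colored vertices, so the graph is bipartite.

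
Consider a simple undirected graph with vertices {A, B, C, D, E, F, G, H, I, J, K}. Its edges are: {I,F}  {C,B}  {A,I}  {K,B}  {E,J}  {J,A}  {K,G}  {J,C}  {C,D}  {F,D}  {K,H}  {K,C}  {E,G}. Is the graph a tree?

|V| = 11, |E| = 13.
A tree on 11 vertices has exactly 10 edges; this graph has 13, so it contains a cycle and is not a tree.

No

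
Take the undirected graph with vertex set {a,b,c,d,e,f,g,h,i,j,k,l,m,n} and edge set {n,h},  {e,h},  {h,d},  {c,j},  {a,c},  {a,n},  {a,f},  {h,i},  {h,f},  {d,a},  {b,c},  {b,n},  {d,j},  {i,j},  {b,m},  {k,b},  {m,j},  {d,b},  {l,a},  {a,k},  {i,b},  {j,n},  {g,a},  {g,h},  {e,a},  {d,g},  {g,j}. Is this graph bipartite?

No

g-d-h-g is an odd cycle (length 3), and a bipartite graph can contain only even cycles.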